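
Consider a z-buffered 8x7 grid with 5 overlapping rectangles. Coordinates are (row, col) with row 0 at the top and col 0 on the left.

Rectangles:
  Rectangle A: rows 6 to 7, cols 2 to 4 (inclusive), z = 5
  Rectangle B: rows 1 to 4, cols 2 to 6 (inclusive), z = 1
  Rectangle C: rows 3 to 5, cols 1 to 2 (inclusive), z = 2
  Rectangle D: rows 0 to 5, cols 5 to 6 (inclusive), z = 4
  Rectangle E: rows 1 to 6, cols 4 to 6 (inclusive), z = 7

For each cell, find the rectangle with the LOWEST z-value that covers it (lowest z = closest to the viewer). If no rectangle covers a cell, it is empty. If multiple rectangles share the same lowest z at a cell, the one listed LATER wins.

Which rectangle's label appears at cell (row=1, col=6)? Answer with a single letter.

Check cell (1,6):
  A: rows 6-7 cols 2-4 -> outside (row miss)
  B: rows 1-4 cols 2-6 z=1 -> covers; best now B (z=1)
  C: rows 3-5 cols 1-2 -> outside (row miss)
  D: rows 0-5 cols 5-6 z=4 -> covers; best now B (z=1)
  E: rows 1-6 cols 4-6 z=7 -> covers; best now B (z=1)
Winner: B at z=1

Answer: B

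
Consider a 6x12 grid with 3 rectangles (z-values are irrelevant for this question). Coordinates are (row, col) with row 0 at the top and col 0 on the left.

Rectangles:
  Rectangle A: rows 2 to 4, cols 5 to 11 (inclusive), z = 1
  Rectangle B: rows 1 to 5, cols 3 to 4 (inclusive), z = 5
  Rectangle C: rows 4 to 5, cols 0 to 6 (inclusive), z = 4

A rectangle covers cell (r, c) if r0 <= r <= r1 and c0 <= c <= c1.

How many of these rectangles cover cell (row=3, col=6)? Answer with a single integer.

Answer: 1

Derivation:
Check cell (3,6):
  A: rows 2-4 cols 5-11 -> covers
  B: rows 1-5 cols 3-4 -> outside (col miss)
  C: rows 4-5 cols 0-6 -> outside (row miss)
Count covering = 1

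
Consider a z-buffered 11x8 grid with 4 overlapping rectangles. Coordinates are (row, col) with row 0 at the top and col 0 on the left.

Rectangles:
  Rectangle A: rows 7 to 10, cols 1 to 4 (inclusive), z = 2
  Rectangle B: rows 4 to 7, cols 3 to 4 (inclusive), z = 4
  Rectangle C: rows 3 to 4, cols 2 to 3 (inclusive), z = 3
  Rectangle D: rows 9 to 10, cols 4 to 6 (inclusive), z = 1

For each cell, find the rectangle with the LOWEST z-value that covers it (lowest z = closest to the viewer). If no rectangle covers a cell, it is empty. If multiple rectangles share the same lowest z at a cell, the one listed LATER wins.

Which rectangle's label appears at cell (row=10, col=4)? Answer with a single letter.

Answer: D

Derivation:
Check cell (10,4):
  A: rows 7-10 cols 1-4 z=2 -> covers; best now A (z=2)
  B: rows 4-7 cols 3-4 -> outside (row miss)
  C: rows 3-4 cols 2-3 -> outside (row miss)
  D: rows 9-10 cols 4-6 z=1 -> covers; best now D (z=1)
Winner: D at z=1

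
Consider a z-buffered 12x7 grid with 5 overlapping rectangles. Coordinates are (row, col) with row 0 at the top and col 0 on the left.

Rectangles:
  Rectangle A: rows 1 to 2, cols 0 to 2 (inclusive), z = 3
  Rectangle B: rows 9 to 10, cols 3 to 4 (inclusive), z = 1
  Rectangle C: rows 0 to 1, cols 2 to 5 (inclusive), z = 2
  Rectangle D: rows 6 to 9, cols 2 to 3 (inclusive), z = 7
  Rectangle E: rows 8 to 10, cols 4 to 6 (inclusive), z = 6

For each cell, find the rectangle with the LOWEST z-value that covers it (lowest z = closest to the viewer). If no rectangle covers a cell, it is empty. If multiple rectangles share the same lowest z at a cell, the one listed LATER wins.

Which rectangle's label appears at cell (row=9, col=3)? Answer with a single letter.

Answer: B

Derivation:
Check cell (9,3):
  A: rows 1-2 cols 0-2 -> outside (row miss)
  B: rows 9-10 cols 3-4 z=1 -> covers; best now B (z=1)
  C: rows 0-1 cols 2-5 -> outside (row miss)
  D: rows 6-9 cols 2-3 z=7 -> covers; best now B (z=1)
  E: rows 8-10 cols 4-6 -> outside (col miss)
Winner: B at z=1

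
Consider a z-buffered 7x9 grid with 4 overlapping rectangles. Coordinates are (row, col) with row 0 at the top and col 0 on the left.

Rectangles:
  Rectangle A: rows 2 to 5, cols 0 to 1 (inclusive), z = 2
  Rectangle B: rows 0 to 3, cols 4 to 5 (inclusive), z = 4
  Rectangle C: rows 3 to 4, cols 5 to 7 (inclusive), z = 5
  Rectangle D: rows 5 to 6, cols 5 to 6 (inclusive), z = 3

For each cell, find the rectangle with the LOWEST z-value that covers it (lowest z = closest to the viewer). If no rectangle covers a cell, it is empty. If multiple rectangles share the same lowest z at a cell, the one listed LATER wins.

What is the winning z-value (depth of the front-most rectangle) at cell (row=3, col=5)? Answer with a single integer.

Answer: 4

Derivation:
Check cell (3,5):
  A: rows 2-5 cols 0-1 -> outside (col miss)
  B: rows 0-3 cols 4-5 z=4 -> covers; best now B (z=4)
  C: rows 3-4 cols 5-7 z=5 -> covers; best now B (z=4)
  D: rows 5-6 cols 5-6 -> outside (row miss)
Winner: B at z=4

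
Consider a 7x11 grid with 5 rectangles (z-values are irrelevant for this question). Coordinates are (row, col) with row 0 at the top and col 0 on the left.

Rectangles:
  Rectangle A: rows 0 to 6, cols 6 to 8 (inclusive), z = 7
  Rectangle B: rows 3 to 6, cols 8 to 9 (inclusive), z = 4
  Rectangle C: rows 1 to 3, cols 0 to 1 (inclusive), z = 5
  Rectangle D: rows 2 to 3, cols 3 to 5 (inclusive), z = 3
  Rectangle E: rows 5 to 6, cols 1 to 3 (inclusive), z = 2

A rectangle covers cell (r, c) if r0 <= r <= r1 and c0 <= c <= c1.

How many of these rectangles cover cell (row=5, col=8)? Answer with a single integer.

Answer: 2

Derivation:
Check cell (5,8):
  A: rows 0-6 cols 6-8 -> covers
  B: rows 3-6 cols 8-9 -> covers
  C: rows 1-3 cols 0-1 -> outside (row miss)
  D: rows 2-3 cols 3-5 -> outside (row miss)
  E: rows 5-6 cols 1-3 -> outside (col miss)
Count covering = 2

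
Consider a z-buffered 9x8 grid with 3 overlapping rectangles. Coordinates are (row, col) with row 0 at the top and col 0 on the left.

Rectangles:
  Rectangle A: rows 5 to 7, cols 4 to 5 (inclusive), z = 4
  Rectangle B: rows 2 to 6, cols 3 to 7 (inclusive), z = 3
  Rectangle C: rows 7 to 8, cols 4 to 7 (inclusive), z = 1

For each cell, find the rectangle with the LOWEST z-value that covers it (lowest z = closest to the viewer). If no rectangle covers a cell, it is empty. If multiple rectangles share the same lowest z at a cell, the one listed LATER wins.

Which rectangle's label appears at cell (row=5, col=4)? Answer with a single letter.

Check cell (5,4):
  A: rows 5-7 cols 4-5 z=4 -> covers; best now A (z=4)
  B: rows 2-6 cols 3-7 z=3 -> covers; best now B (z=3)
  C: rows 7-8 cols 4-7 -> outside (row miss)
Winner: B at z=3

Answer: B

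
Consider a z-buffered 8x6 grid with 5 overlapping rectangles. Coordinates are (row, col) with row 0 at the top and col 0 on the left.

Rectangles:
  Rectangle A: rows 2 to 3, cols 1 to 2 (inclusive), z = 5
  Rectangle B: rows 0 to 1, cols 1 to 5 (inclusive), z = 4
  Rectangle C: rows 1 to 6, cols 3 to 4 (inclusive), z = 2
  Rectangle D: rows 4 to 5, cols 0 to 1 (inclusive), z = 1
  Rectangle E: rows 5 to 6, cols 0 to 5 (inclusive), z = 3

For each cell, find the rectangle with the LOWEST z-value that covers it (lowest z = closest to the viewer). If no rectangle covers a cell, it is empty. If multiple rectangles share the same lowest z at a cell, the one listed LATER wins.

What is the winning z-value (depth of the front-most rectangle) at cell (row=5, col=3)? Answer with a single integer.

Check cell (5,3):
  A: rows 2-3 cols 1-2 -> outside (row miss)
  B: rows 0-1 cols 1-5 -> outside (row miss)
  C: rows 1-6 cols 3-4 z=2 -> covers; best now C (z=2)
  D: rows 4-5 cols 0-1 -> outside (col miss)
  E: rows 5-6 cols 0-5 z=3 -> covers; best now C (z=2)
Winner: C at z=2

Answer: 2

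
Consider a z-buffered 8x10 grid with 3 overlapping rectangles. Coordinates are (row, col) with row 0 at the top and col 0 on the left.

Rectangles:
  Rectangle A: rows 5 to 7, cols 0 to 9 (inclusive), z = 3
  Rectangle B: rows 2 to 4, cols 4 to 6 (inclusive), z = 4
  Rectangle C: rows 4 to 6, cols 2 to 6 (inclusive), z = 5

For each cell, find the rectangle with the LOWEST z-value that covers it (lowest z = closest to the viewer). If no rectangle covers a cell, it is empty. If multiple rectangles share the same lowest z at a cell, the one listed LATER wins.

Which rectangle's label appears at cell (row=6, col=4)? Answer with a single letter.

Check cell (6,4):
  A: rows 5-7 cols 0-9 z=3 -> covers; best now A (z=3)
  B: rows 2-4 cols 4-6 -> outside (row miss)
  C: rows 4-6 cols 2-6 z=5 -> covers; best now A (z=3)
Winner: A at z=3

Answer: A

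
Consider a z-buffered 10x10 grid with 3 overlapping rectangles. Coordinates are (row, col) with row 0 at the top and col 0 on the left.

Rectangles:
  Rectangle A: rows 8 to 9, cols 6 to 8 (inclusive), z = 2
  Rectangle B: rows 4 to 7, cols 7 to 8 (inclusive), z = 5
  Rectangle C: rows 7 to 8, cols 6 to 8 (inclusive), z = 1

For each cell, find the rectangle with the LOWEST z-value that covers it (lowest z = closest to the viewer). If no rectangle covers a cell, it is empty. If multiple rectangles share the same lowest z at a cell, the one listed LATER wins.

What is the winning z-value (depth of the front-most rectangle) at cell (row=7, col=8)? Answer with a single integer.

Check cell (7,8):
  A: rows 8-9 cols 6-8 -> outside (row miss)
  B: rows 4-7 cols 7-8 z=5 -> covers; best now B (z=5)
  C: rows 7-8 cols 6-8 z=1 -> covers; best now C (z=1)
Winner: C at z=1

Answer: 1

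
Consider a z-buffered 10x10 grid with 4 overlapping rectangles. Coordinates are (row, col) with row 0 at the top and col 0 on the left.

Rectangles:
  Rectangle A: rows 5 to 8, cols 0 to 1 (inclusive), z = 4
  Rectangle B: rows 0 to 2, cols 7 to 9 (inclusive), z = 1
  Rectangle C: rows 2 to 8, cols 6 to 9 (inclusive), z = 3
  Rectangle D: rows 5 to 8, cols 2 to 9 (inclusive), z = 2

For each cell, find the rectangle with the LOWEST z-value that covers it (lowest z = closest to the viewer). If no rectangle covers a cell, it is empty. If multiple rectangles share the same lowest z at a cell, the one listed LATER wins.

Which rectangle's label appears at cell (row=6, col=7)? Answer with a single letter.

Check cell (6,7):
  A: rows 5-8 cols 0-1 -> outside (col miss)
  B: rows 0-2 cols 7-9 -> outside (row miss)
  C: rows 2-8 cols 6-9 z=3 -> covers; best now C (z=3)
  D: rows 5-8 cols 2-9 z=2 -> covers; best now D (z=2)
Winner: D at z=2

Answer: D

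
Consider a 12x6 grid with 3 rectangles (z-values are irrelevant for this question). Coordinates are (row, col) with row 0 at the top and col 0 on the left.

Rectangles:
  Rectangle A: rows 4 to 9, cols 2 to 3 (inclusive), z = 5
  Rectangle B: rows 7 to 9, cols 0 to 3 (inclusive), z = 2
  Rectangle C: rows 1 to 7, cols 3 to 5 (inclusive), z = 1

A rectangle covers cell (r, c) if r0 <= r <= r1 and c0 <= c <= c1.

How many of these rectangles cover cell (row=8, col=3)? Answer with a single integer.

Answer: 2

Derivation:
Check cell (8,3):
  A: rows 4-9 cols 2-3 -> covers
  B: rows 7-9 cols 0-3 -> covers
  C: rows 1-7 cols 3-5 -> outside (row miss)
Count covering = 2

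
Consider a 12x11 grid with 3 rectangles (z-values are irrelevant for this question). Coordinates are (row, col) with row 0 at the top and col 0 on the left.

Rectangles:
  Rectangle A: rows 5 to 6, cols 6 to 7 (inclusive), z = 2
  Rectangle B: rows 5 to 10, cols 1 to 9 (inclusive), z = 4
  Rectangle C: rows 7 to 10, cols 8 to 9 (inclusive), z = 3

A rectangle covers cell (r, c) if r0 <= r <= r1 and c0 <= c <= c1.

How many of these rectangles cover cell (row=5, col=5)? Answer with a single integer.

Answer: 1

Derivation:
Check cell (5,5):
  A: rows 5-6 cols 6-7 -> outside (col miss)
  B: rows 5-10 cols 1-9 -> covers
  C: rows 7-10 cols 8-9 -> outside (row miss)
Count covering = 1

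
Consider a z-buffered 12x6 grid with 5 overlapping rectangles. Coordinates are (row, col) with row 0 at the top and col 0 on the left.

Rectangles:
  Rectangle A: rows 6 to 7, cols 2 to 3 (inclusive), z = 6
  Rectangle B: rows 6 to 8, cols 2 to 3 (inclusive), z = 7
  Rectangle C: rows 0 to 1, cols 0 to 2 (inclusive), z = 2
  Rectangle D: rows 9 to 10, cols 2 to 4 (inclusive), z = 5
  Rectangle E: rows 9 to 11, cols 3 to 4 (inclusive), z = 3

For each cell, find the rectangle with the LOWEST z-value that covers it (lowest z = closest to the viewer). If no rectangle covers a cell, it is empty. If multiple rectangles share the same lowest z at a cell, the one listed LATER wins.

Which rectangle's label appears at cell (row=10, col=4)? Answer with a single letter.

Check cell (10,4):
  A: rows 6-7 cols 2-3 -> outside (row miss)
  B: rows 6-8 cols 2-3 -> outside (row miss)
  C: rows 0-1 cols 0-2 -> outside (row miss)
  D: rows 9-10 cols 2-4 z=5 -> covers; best now D (z=5)
  E: rows 9-11 cols 3-4 z=3 -> covers; best now E (z=3)
Winner: E at z=3

Answer: E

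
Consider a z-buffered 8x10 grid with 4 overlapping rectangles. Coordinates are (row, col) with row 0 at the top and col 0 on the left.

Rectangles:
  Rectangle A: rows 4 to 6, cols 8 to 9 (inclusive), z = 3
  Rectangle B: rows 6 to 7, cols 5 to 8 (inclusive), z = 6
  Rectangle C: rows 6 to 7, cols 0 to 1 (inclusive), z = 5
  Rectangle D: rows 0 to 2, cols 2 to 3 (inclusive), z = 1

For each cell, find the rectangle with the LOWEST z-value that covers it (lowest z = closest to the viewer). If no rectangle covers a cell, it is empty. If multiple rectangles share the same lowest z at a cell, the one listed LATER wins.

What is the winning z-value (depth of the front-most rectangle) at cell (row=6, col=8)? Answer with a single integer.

Check cell (6,8):
  A: rows 4-6 cols 8-9 z=3 -> covers; best now A (z=3)
  B: rows 6-7 cols 5-8 z=6 -> covers; best now A (z=3)
  C: rows 6-7 cols 0-1 -> outside (col miss)
  D: rows 0-2 cols 2-3 -> outside (row miss)
Winner: A at z=3

Answer: 3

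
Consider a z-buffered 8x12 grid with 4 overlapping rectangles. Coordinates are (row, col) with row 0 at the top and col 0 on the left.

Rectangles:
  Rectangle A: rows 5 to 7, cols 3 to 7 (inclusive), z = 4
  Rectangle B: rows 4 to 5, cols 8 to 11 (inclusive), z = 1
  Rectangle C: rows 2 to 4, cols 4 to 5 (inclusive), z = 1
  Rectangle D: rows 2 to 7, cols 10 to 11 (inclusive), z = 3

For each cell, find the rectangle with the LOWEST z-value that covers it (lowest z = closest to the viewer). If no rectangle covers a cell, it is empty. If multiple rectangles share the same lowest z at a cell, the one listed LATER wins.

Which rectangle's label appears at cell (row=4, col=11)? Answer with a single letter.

Check cell (4,11):
  A: rows 5-7 cols 3-7 -> outside (row miss)
  B: rows 4-5 cols 8-11 z=1 -> covers; best now B (z=1)
  C: rows 2-4 cols 4-5 -> outside (col miss)
  D: rows 2-7 cols 10-11 z=3 -> covers; best now B (z=1)
Winner: B at z=1

Answer: B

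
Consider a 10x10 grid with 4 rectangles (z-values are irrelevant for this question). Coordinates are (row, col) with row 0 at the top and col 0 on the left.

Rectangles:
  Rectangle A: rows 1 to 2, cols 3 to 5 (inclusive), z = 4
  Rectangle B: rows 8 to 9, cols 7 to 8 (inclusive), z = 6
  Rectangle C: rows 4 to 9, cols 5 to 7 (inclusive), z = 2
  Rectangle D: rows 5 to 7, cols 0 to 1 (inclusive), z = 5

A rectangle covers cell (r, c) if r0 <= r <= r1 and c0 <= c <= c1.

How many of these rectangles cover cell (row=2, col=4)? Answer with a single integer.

Answer: 1

Derivation:
Check cell (2,4):
  A: rows 1-2 cols 3-5 -> covers
  B: rows 8-9 cols 7-8 -> outside (row miss)
  C: rows 4-9 cols 5-7 -> outside (row miss)
  D: rows 5-7 cols 0-1 -> outside (row miss)
Count covering = 1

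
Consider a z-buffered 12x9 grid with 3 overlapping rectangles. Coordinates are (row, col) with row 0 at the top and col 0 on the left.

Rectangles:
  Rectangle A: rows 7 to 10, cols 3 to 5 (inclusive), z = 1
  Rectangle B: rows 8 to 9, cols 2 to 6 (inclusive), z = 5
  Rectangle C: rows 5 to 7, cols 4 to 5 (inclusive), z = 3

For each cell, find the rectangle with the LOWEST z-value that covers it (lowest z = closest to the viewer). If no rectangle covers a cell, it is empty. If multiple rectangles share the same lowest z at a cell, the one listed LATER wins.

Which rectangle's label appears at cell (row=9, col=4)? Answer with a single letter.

Check cell (9,4):
  A: rows 7-10 cols 3-5 z=1 -> covers; best now A (z=1)
  B: rows 8-9 cols 2-6 z=5 -> covers; best now A (z=1)
  C: rows 5-7 cols 4-5 -> outside (row miss)
Winner: A at z=1

Answer: A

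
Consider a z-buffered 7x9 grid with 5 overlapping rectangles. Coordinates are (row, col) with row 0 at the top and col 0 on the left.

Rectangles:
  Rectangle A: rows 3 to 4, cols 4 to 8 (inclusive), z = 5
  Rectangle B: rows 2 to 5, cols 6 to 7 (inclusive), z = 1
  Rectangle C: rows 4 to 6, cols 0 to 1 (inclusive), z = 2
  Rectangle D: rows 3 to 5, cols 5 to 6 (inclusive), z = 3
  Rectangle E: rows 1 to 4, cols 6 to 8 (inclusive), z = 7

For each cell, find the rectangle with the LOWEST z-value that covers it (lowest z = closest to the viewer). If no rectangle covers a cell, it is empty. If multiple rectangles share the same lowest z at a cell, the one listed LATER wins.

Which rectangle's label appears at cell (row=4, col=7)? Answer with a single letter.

Check cell (4,7):
  A: rows 3-4 cols 4-8 z=5 -> covers; best now A (z=5)
  B: rows 2-5 cols 6-7 z=1 -> covers; best now B (z=1)
  C: rows 4-6 cols 0-1 -> outside (col miss)
  D: rows 3-5 cols 5-6 -> outside (col miss)
  E: rows 1-4 cols 6-8 z=7 -> covers; best now B (z=1)
Winner: B at z=1

Answer: B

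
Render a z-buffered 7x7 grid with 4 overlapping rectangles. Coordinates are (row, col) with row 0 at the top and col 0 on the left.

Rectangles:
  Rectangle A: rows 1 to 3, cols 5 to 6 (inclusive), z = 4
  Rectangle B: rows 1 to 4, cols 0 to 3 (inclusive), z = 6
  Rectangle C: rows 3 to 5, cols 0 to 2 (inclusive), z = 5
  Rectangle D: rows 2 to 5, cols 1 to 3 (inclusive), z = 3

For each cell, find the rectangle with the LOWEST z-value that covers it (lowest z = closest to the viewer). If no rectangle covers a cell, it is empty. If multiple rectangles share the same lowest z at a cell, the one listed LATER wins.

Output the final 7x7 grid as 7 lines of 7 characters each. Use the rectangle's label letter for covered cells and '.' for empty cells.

.......
BBBB.AA
BDDD.AA
CDDD.AA
CDDD...
CDDD...
.......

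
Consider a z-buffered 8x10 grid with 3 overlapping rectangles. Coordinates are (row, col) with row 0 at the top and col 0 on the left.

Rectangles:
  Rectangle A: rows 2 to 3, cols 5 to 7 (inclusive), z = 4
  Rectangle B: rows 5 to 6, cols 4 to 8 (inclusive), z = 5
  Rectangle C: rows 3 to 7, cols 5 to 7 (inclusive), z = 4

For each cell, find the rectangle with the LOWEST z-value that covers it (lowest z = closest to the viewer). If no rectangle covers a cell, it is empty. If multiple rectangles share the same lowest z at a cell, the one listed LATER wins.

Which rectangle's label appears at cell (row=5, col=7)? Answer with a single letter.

Answer: C

Derivation:
Check cell (5,7):
  A: rows 2-3 cols 5-7 -> outside (row miss)
  B: rows 5-6 cols 4-8 z=5 -> covers; best now B (z=5)
  C: rows 3-7 cols 5-7 z=4 -> covers; best now C (z=4)
Winner: C at z=4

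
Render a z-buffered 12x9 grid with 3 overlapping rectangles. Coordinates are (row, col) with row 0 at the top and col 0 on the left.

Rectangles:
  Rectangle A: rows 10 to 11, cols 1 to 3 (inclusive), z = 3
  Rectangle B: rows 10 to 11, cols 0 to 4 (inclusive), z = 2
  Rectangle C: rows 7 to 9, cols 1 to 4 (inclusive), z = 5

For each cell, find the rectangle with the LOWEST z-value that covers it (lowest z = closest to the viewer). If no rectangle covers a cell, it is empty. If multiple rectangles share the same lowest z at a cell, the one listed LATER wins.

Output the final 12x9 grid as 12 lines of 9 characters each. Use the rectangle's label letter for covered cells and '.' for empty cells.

.........
.........
.........
.........
.........
.........
.........
.CCCC....
.CCCC....
.CCCC....
BBBBB....
BBBBB....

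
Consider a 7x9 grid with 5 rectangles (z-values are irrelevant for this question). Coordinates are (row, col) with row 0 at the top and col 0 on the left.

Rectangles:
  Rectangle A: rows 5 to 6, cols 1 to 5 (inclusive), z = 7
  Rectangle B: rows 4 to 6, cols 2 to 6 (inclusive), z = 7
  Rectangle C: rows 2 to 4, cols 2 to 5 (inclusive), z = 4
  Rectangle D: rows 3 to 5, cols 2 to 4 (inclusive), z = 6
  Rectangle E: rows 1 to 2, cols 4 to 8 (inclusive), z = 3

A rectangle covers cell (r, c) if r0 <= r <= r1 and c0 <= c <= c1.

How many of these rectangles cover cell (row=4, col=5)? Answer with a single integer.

Answer: 2

Derivation:
Check cell (4,5):
  A: rows 5-6 cols 1-5 -> outside (row miss)
  B: rows 4-6 cols 2-6 -> covers
  C: rows 2-4 cols 2-5 -> covers
  D: rows 3-5 cols 2-4 -> outside (col miss)
  E: rows 1-2 cols 4-8 -> outside (row miss)
Count covering = 2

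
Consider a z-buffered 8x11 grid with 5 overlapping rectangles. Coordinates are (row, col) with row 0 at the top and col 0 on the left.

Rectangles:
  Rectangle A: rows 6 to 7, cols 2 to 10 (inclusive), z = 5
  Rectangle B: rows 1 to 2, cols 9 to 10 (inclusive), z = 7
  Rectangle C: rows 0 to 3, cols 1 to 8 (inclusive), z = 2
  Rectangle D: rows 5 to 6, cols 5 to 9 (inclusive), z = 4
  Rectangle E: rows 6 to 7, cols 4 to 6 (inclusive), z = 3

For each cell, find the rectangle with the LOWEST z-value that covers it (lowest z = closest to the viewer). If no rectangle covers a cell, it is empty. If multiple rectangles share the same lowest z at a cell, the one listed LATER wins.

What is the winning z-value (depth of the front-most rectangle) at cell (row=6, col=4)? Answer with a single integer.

Check cell (6,4):
  A: rows 6-7 cols 2-10 z=5 -> covers; best now A (z=5)
  B: rows 1-2 cols 9-10 -> outside (row miss)
  C: rows 0-3 cols 1-8 -> outside (row miss)
  D: rows 5-6 cols 5-9 -> outside (col miss)
  E: rows 6-7 cols 4-6 z=3 -> covers; best now E (z=3)
Winner: E at z=3

Answer: 3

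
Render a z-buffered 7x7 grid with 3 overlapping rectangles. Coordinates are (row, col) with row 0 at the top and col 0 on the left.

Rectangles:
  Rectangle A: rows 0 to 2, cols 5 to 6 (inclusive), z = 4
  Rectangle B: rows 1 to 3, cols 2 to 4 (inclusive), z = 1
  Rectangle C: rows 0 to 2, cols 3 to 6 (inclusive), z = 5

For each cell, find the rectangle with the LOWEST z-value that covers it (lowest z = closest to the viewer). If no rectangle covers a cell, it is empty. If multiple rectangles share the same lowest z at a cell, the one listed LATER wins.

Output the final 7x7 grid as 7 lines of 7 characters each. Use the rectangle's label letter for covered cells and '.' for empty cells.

...CCAA
..BBBAA
..BBBAA
..BBB..
.......
.......
.......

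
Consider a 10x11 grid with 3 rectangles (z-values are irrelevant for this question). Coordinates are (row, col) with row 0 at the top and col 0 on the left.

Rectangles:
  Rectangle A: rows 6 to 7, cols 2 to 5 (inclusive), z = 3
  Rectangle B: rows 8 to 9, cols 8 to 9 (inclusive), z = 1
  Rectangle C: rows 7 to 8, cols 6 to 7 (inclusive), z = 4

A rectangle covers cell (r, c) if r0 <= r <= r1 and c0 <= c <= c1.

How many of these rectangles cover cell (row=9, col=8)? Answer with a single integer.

Answer: 1

Derivation:
Check cell (9,8):
  A: rows 6-7 cols 2-5 -> outside (row miss)
  B: rows 8-9 cols 8-9 -> covers
  C: rows 7-8 cols 6-7 -> outside (row miss)
Count covering = 1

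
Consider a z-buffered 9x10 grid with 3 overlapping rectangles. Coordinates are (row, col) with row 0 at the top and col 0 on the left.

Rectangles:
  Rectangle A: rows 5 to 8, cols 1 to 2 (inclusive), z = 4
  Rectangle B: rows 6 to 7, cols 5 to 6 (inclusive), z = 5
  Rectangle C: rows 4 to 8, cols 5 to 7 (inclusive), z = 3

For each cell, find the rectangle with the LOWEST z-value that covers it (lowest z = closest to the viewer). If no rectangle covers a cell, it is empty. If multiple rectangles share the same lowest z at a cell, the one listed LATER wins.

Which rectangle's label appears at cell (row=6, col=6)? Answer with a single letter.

Answer: C

Derivation:
Check cell (6,6):
  A: rows 5-8 cols 1-2 -> outside (col miss)
  B: rows 6-7 cols 5-6 z=5 -> covers; best now B (z=5)
  C: rows 4-8 cols 5-7 z=3 -> covers; best now C (z=3)
Winner: C at z=3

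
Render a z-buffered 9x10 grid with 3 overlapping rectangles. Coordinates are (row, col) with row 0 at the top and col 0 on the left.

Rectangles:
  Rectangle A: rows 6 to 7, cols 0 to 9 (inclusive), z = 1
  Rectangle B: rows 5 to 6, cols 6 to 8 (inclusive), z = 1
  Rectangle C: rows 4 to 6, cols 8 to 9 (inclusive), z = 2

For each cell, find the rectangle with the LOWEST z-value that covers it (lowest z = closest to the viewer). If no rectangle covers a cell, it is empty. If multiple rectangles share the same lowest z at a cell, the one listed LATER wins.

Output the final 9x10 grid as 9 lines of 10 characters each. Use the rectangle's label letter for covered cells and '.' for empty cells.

..........
..........
..........
..........
........CC
......BBBC
AAAAAABBBA
AAAAAAAAAA
..........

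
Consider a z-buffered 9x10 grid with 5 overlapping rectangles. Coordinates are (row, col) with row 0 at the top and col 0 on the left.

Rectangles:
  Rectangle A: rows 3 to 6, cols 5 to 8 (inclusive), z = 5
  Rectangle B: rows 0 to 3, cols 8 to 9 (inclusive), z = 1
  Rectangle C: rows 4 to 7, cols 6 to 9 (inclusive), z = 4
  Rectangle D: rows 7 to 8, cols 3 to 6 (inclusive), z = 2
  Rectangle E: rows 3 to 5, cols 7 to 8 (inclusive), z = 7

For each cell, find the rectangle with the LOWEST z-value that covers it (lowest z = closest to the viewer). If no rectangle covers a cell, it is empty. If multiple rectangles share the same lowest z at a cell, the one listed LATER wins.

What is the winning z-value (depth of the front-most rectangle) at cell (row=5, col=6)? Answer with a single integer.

Check cell (5,6):
  A: rows 3-6 cols 5-8 z=5 -> covers; best now A (z=5)
  B: rows 0-3 cols 8-9 -> outside (row miss)
  C: rows 4-7 cols 6-9 z=4 -> covers; best now C (z=4)
  D: rows 7-8 cols 3-6 -> outside (row miss)
  E: rows 3-5 cols 7-8 -> outside (col miss)
Winner: C at z=4

Answer: 4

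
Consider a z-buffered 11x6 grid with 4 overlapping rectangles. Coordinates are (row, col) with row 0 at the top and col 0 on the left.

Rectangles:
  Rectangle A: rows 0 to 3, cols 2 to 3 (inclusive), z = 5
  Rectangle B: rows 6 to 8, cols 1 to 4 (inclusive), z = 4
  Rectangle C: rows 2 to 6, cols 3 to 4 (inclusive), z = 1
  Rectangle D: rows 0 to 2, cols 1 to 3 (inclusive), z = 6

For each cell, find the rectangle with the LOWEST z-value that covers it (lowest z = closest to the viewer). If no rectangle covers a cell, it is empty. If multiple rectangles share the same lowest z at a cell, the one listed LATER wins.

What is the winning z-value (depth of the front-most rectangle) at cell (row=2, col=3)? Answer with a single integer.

Answer: 1

Derivation:
Check cell (2,3):
  A: rows 0-3 cols 2-3 z=5 -> covers; best now A (z=5)
  B: rows 6-8 cols 1-4 -> outside (row miss)
  C: rows 2-6 cols 3-4 z=1 -> covers; best now C (z=1)
  D: rows 0-2 cols 1-3 z=6 -> covers; best now C (z=1)
Winner: C at z=1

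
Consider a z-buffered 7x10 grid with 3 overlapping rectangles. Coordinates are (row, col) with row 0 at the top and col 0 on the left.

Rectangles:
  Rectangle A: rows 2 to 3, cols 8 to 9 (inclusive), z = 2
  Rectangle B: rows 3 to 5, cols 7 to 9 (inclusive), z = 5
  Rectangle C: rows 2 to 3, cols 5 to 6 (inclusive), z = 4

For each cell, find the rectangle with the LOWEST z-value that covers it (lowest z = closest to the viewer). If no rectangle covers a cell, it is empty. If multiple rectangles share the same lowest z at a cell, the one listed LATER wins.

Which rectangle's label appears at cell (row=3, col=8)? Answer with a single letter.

Check cell (3,8):
  A: rows 2-3 cols 8-9 z=2 -> covers; best now A (z=2)
  B: rows 3-5 cols 7-9 z=5 -> covers; best now A (z=2)
  C: rows 2-3 cols 5-6 -> outside (col miss)
Winner: A at z=2

Answer: A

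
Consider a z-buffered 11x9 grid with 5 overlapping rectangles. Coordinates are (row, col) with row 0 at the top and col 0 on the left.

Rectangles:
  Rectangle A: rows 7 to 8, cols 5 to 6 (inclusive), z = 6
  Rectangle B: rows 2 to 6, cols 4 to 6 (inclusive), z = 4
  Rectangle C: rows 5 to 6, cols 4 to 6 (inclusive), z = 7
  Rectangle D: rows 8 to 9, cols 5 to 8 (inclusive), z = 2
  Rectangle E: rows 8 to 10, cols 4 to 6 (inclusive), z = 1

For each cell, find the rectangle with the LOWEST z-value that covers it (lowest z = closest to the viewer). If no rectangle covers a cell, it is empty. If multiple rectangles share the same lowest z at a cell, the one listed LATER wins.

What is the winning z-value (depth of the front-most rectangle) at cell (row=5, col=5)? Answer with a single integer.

Answer: 4

Derivation:
Check cell (5,5):
  A: rows 7-8 cols 5-6 -> outside (row miss)
  B: rows 2-6 cols 4-6 z=4 -> covers; best now B (z=4)
  C: rows 5-6 cols 4-6 z=7 -> covers; best now B (z=4)
  D: rows 8-9 cols 5-8 -> outside (row miss)
  E: rows 8-10 cols 4-6 -> outside (row miss)
Winner: B at z=4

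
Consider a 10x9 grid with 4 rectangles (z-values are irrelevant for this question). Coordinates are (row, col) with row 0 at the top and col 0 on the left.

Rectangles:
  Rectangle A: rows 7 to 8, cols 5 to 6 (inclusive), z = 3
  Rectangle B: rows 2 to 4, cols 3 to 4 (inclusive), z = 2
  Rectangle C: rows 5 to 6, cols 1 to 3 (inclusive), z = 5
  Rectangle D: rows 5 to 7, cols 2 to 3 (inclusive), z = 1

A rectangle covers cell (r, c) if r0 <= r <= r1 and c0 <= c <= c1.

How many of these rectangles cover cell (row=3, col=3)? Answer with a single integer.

Check cell (3,3):
  A: rows 7-8 cols 5-6 -> outside (row miss)
  B: rows 2-4 cols 3-4 -> covers
  C: rows 5-6 cols 1-3 -> outside (row miss)
  D: rows 5-7 cols 2-3 -> outside (row miss)
Count covering = 1

Answer: 1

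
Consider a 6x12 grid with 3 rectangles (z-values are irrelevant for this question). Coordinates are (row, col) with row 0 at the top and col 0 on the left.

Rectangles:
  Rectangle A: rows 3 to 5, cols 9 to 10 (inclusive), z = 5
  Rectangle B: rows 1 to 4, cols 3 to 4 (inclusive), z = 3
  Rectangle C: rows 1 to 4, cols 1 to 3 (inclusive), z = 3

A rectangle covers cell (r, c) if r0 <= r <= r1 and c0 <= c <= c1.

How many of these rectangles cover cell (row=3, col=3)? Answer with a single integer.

Check cell (3,3):
  A: rows 3-5 cols 9-10 -> outside (col miss)
  B: rows 1-4 cols 3-4 -> covers
  C: rows 1-4 cols 1-3 -> covers
Count covering = 2

Answer: 2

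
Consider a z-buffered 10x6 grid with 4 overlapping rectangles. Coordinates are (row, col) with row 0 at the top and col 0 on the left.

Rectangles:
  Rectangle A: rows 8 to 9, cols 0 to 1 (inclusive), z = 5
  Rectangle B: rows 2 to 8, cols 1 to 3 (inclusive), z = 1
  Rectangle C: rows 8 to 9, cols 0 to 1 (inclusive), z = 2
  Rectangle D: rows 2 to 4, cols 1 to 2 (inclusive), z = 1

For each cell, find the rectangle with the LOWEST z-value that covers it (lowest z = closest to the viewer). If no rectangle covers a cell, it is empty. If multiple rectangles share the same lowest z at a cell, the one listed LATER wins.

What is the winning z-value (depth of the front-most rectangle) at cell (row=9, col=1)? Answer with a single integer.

Check cell (9,1):
  A: rows 8-9 cols 0-1 z=5 -> covers; best now A (z=5)
  B: rows 2-8 cols 1-3 -> outside (row miss)
  C: rows 8-9 cols 0-1 z=2 -> covers; best now C (z=2)
  D: rows 2-4 cols 1-2 -> outside (row miss)
Winner: C at z=2

Answer: 2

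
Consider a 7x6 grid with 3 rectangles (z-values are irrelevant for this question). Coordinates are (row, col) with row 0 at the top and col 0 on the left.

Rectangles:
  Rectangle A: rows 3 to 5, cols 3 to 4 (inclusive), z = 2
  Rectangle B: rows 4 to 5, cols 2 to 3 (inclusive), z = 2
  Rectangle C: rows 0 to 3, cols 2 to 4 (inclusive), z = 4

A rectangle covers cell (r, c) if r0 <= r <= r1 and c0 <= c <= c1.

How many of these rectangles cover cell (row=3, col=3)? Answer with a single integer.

Answer: 2

Derivation:
Check cell (3,3):
  A: rows 3-5 cols 3-4 -> covers
  B: rows 4-5 cols 2-3 -> outside (row miss)
  C: rows 0-3 cols 2-4 -> covers
Count covering = 2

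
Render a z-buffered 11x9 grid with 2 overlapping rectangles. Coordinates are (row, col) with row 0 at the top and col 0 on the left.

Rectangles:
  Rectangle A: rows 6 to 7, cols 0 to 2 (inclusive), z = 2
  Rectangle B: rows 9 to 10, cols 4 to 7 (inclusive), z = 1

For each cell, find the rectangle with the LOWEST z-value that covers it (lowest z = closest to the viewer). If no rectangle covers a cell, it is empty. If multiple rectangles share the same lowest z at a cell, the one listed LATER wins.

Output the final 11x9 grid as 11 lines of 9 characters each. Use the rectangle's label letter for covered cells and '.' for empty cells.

.........
.........
.........
.........
.........
.........
AAA......
AAA......
.........
....BBBB.
....BBBB.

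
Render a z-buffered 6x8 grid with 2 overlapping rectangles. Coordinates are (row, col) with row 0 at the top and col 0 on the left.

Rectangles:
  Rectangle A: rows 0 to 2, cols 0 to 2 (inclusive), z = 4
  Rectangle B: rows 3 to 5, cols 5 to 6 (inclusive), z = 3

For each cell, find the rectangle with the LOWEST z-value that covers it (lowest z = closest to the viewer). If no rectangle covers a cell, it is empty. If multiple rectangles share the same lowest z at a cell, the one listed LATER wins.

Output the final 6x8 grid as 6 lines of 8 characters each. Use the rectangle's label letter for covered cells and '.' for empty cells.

AAA.....
AAA.....
AAA.....
.....BB.
.....BB.
.....BB.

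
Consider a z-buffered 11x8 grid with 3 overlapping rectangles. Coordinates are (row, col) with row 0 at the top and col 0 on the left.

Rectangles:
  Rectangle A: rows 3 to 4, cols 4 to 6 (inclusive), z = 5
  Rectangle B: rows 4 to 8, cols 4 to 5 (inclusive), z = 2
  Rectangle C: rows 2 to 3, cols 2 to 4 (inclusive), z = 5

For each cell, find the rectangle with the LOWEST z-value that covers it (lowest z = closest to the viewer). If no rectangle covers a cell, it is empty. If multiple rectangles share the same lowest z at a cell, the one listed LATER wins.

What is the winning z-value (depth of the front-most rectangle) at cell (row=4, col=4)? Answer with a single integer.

Answer: 2

Derivation:
Check cell (4,4):
  A: rows 3-4 cols 4-6 z=5 -> covers; best now A (z=5)
  B: rows 4-8 cols 4-5 z=2 -> covers; best now B (z=2)
  C: rows 2-3 cols 2-4 -> outside (row miss)
Winner: B at z=2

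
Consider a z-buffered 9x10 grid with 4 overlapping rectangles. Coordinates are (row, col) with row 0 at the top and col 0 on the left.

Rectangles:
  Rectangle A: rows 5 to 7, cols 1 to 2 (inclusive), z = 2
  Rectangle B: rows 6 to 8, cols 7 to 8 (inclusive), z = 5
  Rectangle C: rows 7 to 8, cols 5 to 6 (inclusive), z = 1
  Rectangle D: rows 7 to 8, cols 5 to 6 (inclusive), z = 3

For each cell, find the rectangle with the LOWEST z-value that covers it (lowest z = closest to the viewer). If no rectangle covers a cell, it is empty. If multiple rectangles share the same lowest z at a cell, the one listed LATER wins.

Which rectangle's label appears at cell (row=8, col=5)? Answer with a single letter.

Check cell (8,5):
  A: rows 5-7 cols 1-2 -> outside (row miss)
  B: rows 6-8 cols 7-8 -> outside (col miss)
  C: rows 7-8 cols 5-6 z=1 -> covers; best now C (z=1)
  D: rows 7-8 cols 5-6 z=3 -> covers; best now C (z=1)
Winner: C at z=1

Answer: C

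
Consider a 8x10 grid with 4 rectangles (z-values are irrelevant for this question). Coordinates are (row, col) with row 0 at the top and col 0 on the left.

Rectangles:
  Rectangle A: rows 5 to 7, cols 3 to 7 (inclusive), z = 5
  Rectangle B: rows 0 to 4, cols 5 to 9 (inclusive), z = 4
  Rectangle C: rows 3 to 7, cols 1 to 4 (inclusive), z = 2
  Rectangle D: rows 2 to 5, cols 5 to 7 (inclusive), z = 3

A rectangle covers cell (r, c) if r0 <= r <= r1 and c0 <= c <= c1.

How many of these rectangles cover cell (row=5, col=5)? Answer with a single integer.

Answer: 2

Derivation:
Check cell (5,5):
  A: rows 5-7 cols 3-7 -> covers
  B: rows 0-4 cols 5-9 -> outside (row miss)
  C: rows 3-7 cols 1-4 -> outside (col miss)
  D: rows 2-5 cols 5-7 -> covers
Count covering = 2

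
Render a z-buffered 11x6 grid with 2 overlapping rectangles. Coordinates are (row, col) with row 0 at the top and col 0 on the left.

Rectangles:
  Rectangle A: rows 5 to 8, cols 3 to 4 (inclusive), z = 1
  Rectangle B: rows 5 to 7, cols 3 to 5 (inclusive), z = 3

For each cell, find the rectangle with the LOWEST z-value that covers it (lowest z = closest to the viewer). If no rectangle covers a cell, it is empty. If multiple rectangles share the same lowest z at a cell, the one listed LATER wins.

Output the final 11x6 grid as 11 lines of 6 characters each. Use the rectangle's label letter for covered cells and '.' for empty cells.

......
......
......
......
......
...AAB
...AAB
...AAB
...AA.
......
......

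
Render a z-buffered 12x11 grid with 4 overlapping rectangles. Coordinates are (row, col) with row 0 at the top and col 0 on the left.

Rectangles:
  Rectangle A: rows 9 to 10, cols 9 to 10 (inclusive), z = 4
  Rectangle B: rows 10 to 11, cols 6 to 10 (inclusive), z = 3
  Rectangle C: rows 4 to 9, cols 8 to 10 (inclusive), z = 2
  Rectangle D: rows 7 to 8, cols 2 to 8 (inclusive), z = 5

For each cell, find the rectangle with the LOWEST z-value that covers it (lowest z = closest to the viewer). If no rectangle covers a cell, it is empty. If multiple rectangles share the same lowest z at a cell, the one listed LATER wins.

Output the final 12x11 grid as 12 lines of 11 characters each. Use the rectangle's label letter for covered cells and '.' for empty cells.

...........
...........
...........
...........
........CCC
........CCC
........CCC
..DDDDDDCCC
..DDDDDDCCC
........CCC
......BBBBB
......BBBBB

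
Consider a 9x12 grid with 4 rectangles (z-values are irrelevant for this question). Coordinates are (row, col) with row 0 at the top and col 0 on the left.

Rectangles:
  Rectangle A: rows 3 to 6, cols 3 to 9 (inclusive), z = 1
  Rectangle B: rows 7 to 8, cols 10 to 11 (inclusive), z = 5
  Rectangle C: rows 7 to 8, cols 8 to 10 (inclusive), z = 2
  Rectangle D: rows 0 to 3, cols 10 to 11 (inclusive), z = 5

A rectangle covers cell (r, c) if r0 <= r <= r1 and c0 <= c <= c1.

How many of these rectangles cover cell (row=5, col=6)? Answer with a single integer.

Answer: 1

Derivation:
Check cell (5,6):
  A: rows 3-6 cols 3-9 -> covers
  B: rows 7-8 cols 10-11 -> outside (row miss)
  C: rows 7-8 cols 8-10 -> outside (row miss)
  D: rows 0-3 cols 10-11 -> outside (row miss)
Count covering = 1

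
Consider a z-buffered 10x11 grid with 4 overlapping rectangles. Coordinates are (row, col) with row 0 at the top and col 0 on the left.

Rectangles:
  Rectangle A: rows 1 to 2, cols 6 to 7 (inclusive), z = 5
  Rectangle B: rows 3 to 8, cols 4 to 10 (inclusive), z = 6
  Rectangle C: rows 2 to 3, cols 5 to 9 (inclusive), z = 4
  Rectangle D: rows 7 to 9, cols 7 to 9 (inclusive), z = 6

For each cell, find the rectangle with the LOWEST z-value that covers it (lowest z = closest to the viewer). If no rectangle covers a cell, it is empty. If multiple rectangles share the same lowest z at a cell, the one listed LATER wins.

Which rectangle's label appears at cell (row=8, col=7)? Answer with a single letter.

Check cell (8,7):
  A: rows 1-2 cols 6-7 -> outside (row miss)
  B: rows 3-8 cols 4-10 z=6 -> covers; best now B (z=6)
  C: rows 2-3 cols 5-9 -> outside (row miss)
  D: rows 7-9 cols 7-9 z=6 -> covers; best now D (z=6)
Winner: D at z=6

Answer: D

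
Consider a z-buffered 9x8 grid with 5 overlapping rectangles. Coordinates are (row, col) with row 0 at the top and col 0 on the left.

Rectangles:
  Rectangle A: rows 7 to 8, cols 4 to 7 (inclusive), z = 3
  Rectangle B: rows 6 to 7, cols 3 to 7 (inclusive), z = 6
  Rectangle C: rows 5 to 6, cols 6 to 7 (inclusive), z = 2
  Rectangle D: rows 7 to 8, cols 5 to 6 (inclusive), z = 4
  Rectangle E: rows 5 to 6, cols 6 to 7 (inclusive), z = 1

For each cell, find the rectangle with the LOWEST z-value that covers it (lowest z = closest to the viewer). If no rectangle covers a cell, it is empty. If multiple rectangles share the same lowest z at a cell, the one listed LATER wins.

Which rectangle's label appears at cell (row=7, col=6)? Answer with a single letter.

Check cell (7,6):
  A: rows 7-8 cols 4-7 z=3 -> covers; best now A (z=3)
  B: rows 6-7 cols 3-7 z=6 -> covers; best now A (z=3)
  C: rows 5-6 cols 6-7 -> outside (row miss)
  D: rows 7-8 cols 5-6 z=4 -> covers; best now A (z=3)
  E: rows 5-6 cols 6-7 -> outside (row miss)
Winner: A at z=3

Answer: A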